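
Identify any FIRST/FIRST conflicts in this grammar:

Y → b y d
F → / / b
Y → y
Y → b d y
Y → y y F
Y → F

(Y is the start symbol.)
Yes. Y → b y d / Y → b d y on { 'b' }; Y → y / Y → y y F on { 'y' }

A FIRST/FIRST conflict occurs when two productions N → α and N → β for the same non-terminal have FIRST(α) ∩ FIRST(β) ≠ ∅ (with ε ∈ FIRST of a nullable right-hand side, so two nullable alternatives also conflict).

FIRST sets of the non-terminals at (or reachable through a nullable prefix from) the front of some alternative:
  FIRST(F) = { '/' }

Productions for Y:
  Y → b y d: FIRST = { 'b' }
  Y → y: FIRST = { 'y' }
  Y → b d y: FIRST = { 'b' }
  Y → y y F: FIRST = { 'y' }
  Y → F: FIRST = { '/' }
F has only one production, so no FIRST/FIRST conflict is possible there.

Conflict for Y: Y → b y d and Y → b d y
  Overlap: { 'b' }
Conflict for Y: Y → y and Y → y y F
  Overlap: { 'y' }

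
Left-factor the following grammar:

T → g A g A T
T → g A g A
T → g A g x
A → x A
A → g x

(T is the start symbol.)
Left-factoring transforms A → αβ₁ | αβ₂ into A → αA' and A' → β₁ | β₂
(α is the longest common prefix among the alternatives). Repeat until
no nonterminal has two alternatives with a common prefix.

Round 1: T has alternatives sharing prefix 'g A g'. Introduce T': T → g A g T'
  Add: T' → A T
  Add: T' → A
  Add: T' → x

Round 2: T' has alternatives sharing prefix 'A'. Introduce T'': T' → A T''
  Add: T'' → T
  Add: T'' → ε

No remaining common prefixes — done.

Resulting grammar:
T → g A g T'
T' → A T''
T'' → T
T'' → ε
T' → x
A → x A
A → g x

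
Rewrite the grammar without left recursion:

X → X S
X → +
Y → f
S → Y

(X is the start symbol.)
X → + X'
X' → S X'
X' → ε
Y → f
S → Y

X is directly left-recursive. The standard transformation for
  A → A α₁ | ... | A α_m | β₁ | ... | β_n
is
  A  → β₁ A' | ... | β_n A'
  A' → α₁ A' | ... | α_m A' | ε

X → + becomes X → + X'
X → X S becomes X' → S X'
Add X' → ε

Productions for other non-terminals are unchanged:
  Y → f
  S → Y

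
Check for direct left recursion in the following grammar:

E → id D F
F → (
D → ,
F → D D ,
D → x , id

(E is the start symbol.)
Direct left recursion occurs when N → N α for some non-terminal N (the right-hand side begins with the left-hand side itself).

E → id D F: starts with id
F → (: starts with '('
D → ,: starts with ','
F → D D ,: starts with D
D → x , id: starts with x

No direct left recursion found.

Answer: No direct left recursion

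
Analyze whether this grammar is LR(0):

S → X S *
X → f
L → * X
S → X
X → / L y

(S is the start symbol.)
A grammar is LR(0) if no state in the canonical LR(0) collection has:
  - both a shift item (dot before a terminal) and a complete item (shift-reduce conflict), or
  - two or more complete items (reduce-reduce conflict; the accept item [S' → S .] counts as a complete item here).

Augment with S' → S and build the canonical LR(0) collection (I0 = CLOSURE({[S' → . S]}), then GOTO on every symbol after a dot until no new states appear). It has 11 states:
  I0: { [S → . X S *], [S → . X], [S' → . S], [X → . / L y], [X → . f] }  — shift
  I1: { [L → . * X], [X → / . L y] }  — shift
  I2: { [S' → S .] }  — accept
  I3: { [S → . X S *], [S → . X], [S → X . S *], [S → X .], [X → . / L y], [X → . f] }  — shift, reduce
  I4: { [X → f .] }  — reduce
  I5: { [S → X S . *] }  — shift
  I6: { [S → X S * .] }  — reduce
  I7: { [L → * . X], [X → . / L y], [X → . f] }  — shift
  I8: { [X → / L . y] }  — shift
  I9: { [X → / L y .] }  — reduce
  I10: { [L → * X .] }  — reduce

Conflict in state I3:
  Shift-reduce conflict between [S → X .] and [X → . / L y]
So the grammar is NOT LR(0).

Answer: No. Shift-reduce conflict between [S → X .] and [X → . / L y]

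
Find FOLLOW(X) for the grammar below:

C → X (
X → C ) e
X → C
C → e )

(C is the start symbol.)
{ '(' }

In C → X (: X is followed by '(', add FIRST('(') \ {ε} = { '(' }

Taking the union: FOLLOW(X) = { '(' }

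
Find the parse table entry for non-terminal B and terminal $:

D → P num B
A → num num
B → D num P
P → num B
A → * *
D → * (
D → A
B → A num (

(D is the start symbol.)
Empty (error entry)

To find M[B, $], we find productions for B where $ is in the predict set (PREDICT(N → α) = (FIRST(α) \ {ε}) ∪ (FOLLOW(N) if α ⇒* ε)).

Relevant sets:
  FIRST(D) = { '*', 'num' }
  FIRST(A) = { '*', 'num' }

B → D num P: PREDICT = { '*', 'num' }
B → A num (: PREDICT = { '*', 'num' }

M[B, $] is empty (no production applies)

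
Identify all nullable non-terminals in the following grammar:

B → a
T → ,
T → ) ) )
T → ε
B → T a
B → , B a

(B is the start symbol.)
{ 'T' }

A non-terminal is nullable if it can derive ε (the empty string): either it has an ε-production, or it has a production whose right-hand side consists entirely of nullable non-terminals.

ε-productions: T → ε
So T is immediately nullable.
No further non-terminal can be added: every production for the remaining non-terminals contains a terminal or a non-nullable non-terminal.
Nullable = { 'T' }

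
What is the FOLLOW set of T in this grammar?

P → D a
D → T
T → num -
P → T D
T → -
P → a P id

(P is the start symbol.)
In D → T: T is at the end, add FOLLOW(D)
In P → T D: T is followed by D, add FIRST(D) \ {ε} = { '-', 'num' }

The FOLLOW sets referred to above (computed the same way, to a fixed point):
  FOLLOW(D) = { $, 'a', 'id' }

Taking the union: FOLLOW(T) = { $, '-', 'a', 'id', 'num' }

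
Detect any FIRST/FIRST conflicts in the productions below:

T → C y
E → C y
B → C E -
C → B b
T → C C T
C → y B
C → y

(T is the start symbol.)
Yes. T → C y / T → C C T on { 'y' }; C → B b / C → y B on { 'y' }; C → B b / C → y on { 'y' }; C → y B / C → y on { 'y' }

A FIRST/FIRST conflict occurs when two productions N → α and N → β for the same non-terminal have FIRST(α) ∩ FIRST(β) ≠ ∅ (with ε ∈ FIRST of a nullable right-hand side, so two nullable alternatives also conflict).

FIRST sets of the non-terminals at (or reachable through a nullable prefix from) the front of some alternative:
  FIRST(C) = { 'y' }
  FIRST(B) = { 'y' }

Productions for T:
  T → C y: FIRST = { 'y' }
  T → C C T: FIRST = { 'y' }
Productions for C:
  C → B b: FIRST = { 'y' }
  C → y B: FIRST = { 'y' }
  C → y: FIRST = { 'y' }
E, B have only one production, so no FIRST/FIRST conflict is possible there.

Conflict for T: T → C y and T → C C T
  Overlap: { 'y' }
Conflict for C: C → B b and C → y B
  Overlap: { 'y' }
Conflict for C: C → B b and C → y
  Overlap: { 'y' }
Conflict for C: C → y B and C → y
  Overlap: { 'y' }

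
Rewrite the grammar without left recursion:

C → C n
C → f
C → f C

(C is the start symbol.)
C is directly left-recursive. The standard transformation for
  A → A α₁ | ... | A α_m | β₁ | ... | β_n
is
  A  → β₁ A' | ... | β_n A'
  A' → α₁ A' | ... | α_m A' | ε

C → f becomes C → f C'
C → f C becomes C → f C C'
C → C n becomes C' → n C'
Add C' → ε

Resulting grammar:
C → f C'
C → f C C'
C' → n C'
C' → ε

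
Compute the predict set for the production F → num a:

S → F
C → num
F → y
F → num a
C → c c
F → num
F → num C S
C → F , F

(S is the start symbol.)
PREDICT(F → num a) = (FIRST(RHS) \ {ε}) ∪ (FOLLOW(F) if ε ∈ FIRST(RHS), i.e. RHS ⇒* ε)
FIRST(num a) = { 'num' }
ε ∉ FIRST(num a), so FOLLOW(F) is not added.
PREDICT(F → num a) = { 'num' }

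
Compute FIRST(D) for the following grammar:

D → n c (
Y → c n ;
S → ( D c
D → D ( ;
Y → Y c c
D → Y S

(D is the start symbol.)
{ 'c', 'n' }

FIRST sets of the other non-terminals involved (by the same procedure, iterated to a fixed point):
  FIRST(Y) = { 'c' }

From D → n c (:
  - n is a terminal: add 'n' and stop
From D → D ( ;:
  - D is the symbol being defined: contributes nothing new
    D is not nullable, so stop
From D → Y S:
  - Y is a non-terminal: add FIRST(Y) \ {ε} = { 'c' }
    Y is not nullable, so stop

Collecting: FIRST(D) = { 'c', 'n' }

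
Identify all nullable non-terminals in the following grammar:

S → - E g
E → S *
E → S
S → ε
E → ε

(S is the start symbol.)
{ 'E', 'S' }

A non-terminal is nullable if it can derive ε (the empty string): either it has an ε-production, or it has a production whose right-hand side consists entirely of nullable non-terminals.

ε-productions: S → ε, E → ε
So S, E are immediately nullable.
Every non-terminal is now nullable.
Nullable = { 'E', 'S' }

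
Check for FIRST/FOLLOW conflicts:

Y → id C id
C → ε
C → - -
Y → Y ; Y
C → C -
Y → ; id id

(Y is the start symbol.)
A FIRST/FOLLOW conflict occurs when a non-terminal N has a nullable alternative N → β (β ⇒* ε) and another alternative N → α with FIRST(α) ∩ FOLLOW(N) ≠ ∅: on such a lookahead the parser cannot decide between expanding α and letting N vanish via β.

Nullable non-terminals: C.
FIRST sets used below: FIRST(C) = { '-', ε }

C: nullable alternative(s) C → ε; FOLLOW(C) = { '-', 'id' }
  C → ε: FIRST \ {ε} = { } — this is the only nullable alternative, skip
  C → - -: FIRST \ {ε} = { '-' } — overlaps FOLLOW(C) on { '-' }: CONFLICT
  C → C -: FIRST \ {ε} = { '-' } — overlaps FOLLOW(C) on { '-' }: CONFLICT

Y has no nullable alternative, so no FIRST/FOLLOW check is needed there.

So the grammar has 2 FIRST/FOLLOW conflicts (marked CONFLICT above).

Answer: Yes. C → '-' '-' with FOLLOW(C) on { '-' }; C → C '-' with FOLLOW(C) on { '-' }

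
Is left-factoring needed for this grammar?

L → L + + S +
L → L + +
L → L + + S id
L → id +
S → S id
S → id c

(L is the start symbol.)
Yes, L has productions with common prefix 'L + +'

Left-factoring is needed when two productions for the same non-terminal
share a common prefix on the right-hand side.

Productions for L:
  L → L + + S +
  L → L + +
  L → L + + S id
  L → id +
Productions for S:
  S → S id
  S → id c

Found common prefix 'L + +' in productions for L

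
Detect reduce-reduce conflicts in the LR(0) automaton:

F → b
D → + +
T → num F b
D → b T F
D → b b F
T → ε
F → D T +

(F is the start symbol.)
Augment with F' → F and build the canonical LR(0) collection (I0 = CLOSURE({[F' → . F]}), then GOTO on every symbol after a dot until no new states appear). It has 15 states:
  I0: { [D → . + +], [D → . b T F], [D → . b b F], [F → . D T +], [F → . b], [F' → . F] }  — shift
  I1: { [D → + . +] }  — shift
  I2: { [F → D . T +], [T → . num F b], [T → .] }  — shift, reduce
  I3: { [F' → F .] }  — accept
  I4: { [D → b . T F], [D → b . b F], [F → b .], [T → . num F b], [T → .] }  — shift, 2 reduces
  I5: { [D → . + +], [D → . b T F], [D → . b b F], [D → b T . F], [F → . D T +], [F → . b] }  — shift
  I6: { [D → . + +], [D → . b T F], [D → . b b F], [D → b b . F], [F → . D T +], [F → . b] }  — shift
  I7: { [D → . + +], [D → . b T F], [D → . b b F], [F → . D T +], [F → . b], [T → num . F b] }  — shift
  I8: { [T → num F . b] }  — shift
  I9: { [T → num F b .] }  — reduce
  I10: { [D → b b F .] }  — reduce
  I11: { [D → b T F .] }  — reduce
  I12: { [F → D T . +] }  — shift
  I13: { [F → D T + .] }  — reduce
  I14: { [D → + + .] }  — reduce

I4 contains complete items [F → b .], [T → .] — reduce-reduce conflict.

Answer: Yes — I4: [F → b .] vs [T → .]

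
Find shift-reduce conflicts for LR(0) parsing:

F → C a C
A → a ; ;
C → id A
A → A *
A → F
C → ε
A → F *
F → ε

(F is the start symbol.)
A shift-reduce conflict occurs when an LR(0) state has both:
  - a complete (reduce) item [A → α .] (dot at the end), and
  - a shift item [B → β . c γ] (dot before a terminal).

Augment with F' → F and build the canonical LR(0) collection (I0 = CLOSURE({[F' → . F]}), then GOTO on every symbol after a dot until no new states appear). It has 13 states:
  I0: { [C → . id A], [C → .], [F → . C a C], [F → .], [F' → . F] }  — shift, 2 reduces
  I1: { [F → C . a C] }  — shift
  I2: { [F' → F .] }  — accept
  I3: { [A → . A *], [A → . F *], [A → . F], [A → . a ; ;], [C → . id A], [C → .], [C → id . A], [F → . C a C], [F → .] }  — shift, 2 reduces
  I4: { [A → A . *], [C → id A .] }  — shift, reduce
  I5: { [A → F . *], [A → F .] }  — shift, reduce
  I6: { [A → a . ; ;] }  — shift
  I7: { [A → a ; . ;] }  — shift
  I8: { [A → a ; ; .] }  — reduce
  I9: { [A → F * .] }  — reduce
  I10: { [A → A * .] }  — reduce
  I11: { [C → . id A], [C → .], [F → C a . C] }  — shift, reduce
  I12: { [F → C a C .] }  — reduce

I0 contains reduce items [C → .], [F → .] and shift item [C → . id A] — shift-reduce conflict.
I3 contains reduce items [C → .], [F → .] and shift items [A → . a ; ;], [C → . id A] — shift-reduce conflict.
I4 contains reduce item [C → id A .] and shift item [A → A . *] — shift-reduce conflict.
I5 contains reduce item [A → F .] and shift item [A → F . *] — shift-reduce conflict.
I11 contains reduce item [C → .] and shift item [C → . id A] — shift-reduce conflict.

Answer: Yes — I0: [C → .] vs [C → . id A]; I3: [C → .] vs [A → . a ; ;]; I4: [C → id A .] vs [A → A . *]; I5: [A → F .] vs [A → F . *]; I11: [C → .] vs [C → . id A]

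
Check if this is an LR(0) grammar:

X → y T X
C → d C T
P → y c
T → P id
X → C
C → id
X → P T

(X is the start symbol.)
Augment with X' → X and build the canonical LR(0) collection (I0 = CLOSURE({[X' → . X]}), then GOTO on every symbol after a dot until no new states appear). It has 16 states:
  I0: { [C → . d C T], [C → . id], [P → . y c], [X → . C], [X → . P T], [X → . y T X], [X' → . X] }  — shift
  I1: { [X → C .] }  — reduce
  I2: { [P → . y c], [T → . P id], [X → P . T] }  — shift
  I3: { [X' → X .] }  — accept
  I4: { [C → . d C T], [C → . id], [C → d . C T] }  — shift
  I5: { [C → id .] }  — reduce
  I6: { [P → . y c], [P → y . c], [T → . P id], [X → y . T X] }  — shift
  I7: { [T → P . id] }  — shift
  I8: { [C → . d C T], [C → . id], [P → . y c], [X → . C], [X → . P T], [X → . y T X], [X → y T . X] }  — shift
  I9: { [P → y c .] }  — reduce
  I10: { [P → y . c] }  — shift
  I11: { [X → y T X .] }  — reduce
  I12: { [T → P id .] }  — reduce
  I13: { [C → d C . T], [P → . y c], [T → . P id] }  — shift
  I14: { [C → d C T .] }  — reduce
  I15: { [X → P T .] }  — reduce

Every state is either a pure shift/goto state or contains exactly one complete item and nothing to shift — no conflicts. The grammar is LR(0).

Answer: Yes, the grammar is LR(0)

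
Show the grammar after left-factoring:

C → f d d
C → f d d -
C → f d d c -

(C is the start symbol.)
Left-factoring transforms A → αβ₁ | αβ₂ into A → αA' and A' → β₁ | β₂
(α is the longest common prefix among the alternatives). Repeat until
no nonterminal has two alternatives with a common prefix.

Round 1: C has alternatives sharing prefix 'f d d'. Introduce C': C → f d d C'
  Add: C' → ε
  Add: C' → -
  Add: C' → c -

No remaining common prefixes — done.

Resulting grammar:
C → f d d C'
C' → ε
C' → -
C' → c -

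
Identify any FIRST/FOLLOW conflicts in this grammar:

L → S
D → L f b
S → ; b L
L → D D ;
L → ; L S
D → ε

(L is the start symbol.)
A FIRST/FOLLOW conflict occurs when a non-terminal N has a nullable alternative N → β (β ⇒* ε) and another alternative N → α with FIRST(α) ∩ FOLLOW(N) ≠ ∅: on such a lookahead the parser cannot decide between expanding α and letting N vanish via β.

Nullable non-terminals: D.
FIRST sets used below: FIRST(L) = { ';' }

D: nullable alternative(s) D → ε; FOLLOW(D) = { ';' }
  D → L f b: FIRST \ {ε} = { ';' } — overlaps FOLLOW(D) on { ';' }: CONFLICT
  D → ε: FIRST \ {ε} = { } — this is the only nullable alternative, skip

L, S have no nullable alternative, so no FIRST/FOLLOW check is needed there.

So the grammar has 1 FIRST/FOLLOW conflict (marked CONFLICT above).

Answer: Yes. D → L f b with FOLLOW(D) on { ';' }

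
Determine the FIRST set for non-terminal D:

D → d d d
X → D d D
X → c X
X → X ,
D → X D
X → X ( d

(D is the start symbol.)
FIRST sets of the other non-terminals involved (by the same procedure, iterated to a fixed point):
  FIRST(X) = { 'c', 'd' }

From D → d d d:
  - d is a terminal: add 'd' and stop
From D → X D:
  - X is a non-terminal: add FIRST(X) \ {ε} = { 'c', 'd' }
    X is not nullable, so stop

Collecting: FIRST(D) = { 'c', 'd' }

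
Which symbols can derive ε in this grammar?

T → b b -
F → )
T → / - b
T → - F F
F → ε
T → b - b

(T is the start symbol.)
{ 'F' }

ε-productions: F → ε
So F is immediately nullable.
No further non-terminal can be added: every production for the remaining non-terminals contains a terminal or a non-nullable non-terminal.
Nullable = { 'F' }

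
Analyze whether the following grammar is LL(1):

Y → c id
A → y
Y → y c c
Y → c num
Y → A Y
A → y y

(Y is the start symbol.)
A grammar is LL(1) if for each non-terminal N with multiple productions, the predict sets of those productions are pairwise disjoint, where PREDICT(N → α) = (FIRST(α) \ {ε}) ∪ (FOLLOW(N) if α ⇒* ε).

Relevant sets:
  FIRST(A) = { 'y' }

For Y:
  PREDICT(Y → c id) = { 'c' }
  PREDICT(Y → y c c) = { 'y' }
  PREDICT(Y → c num) = { 'c' }
  PREDICT(Y → A Y) = { 'y' }
For A:
  PREDICT(A → y) = { 'y' }
  PREDICT(A → y y) = { 'y' }

Conflict found: Predict set conflict for Y: { 'c' }
The grammar is NOT LL(1).

Answer: No. Predict set conflict for Y: { 'c' }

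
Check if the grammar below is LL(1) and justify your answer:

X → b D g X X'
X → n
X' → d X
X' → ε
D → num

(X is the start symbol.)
A grammar is LL(1) if for each non-terminal N with multiple productions, the predict sets of those productions are pairwise disjoint, where PREDICT(N → α) = (FIRST(α) \ {ε}) ∪ (FOLLOW(N) if α ⇒* ε).

Relevant sets:
  FOLLOW(X') = { $, 'd' }

For X:
  PREDICT(X → b D g X X') = { 'b' }
  PREDICT(X → n) = { 'n' }
For X':
  PREDICT(X' → d X) = { 'd' }
  PREDICT(X' → ε) = { $, 'd' }
D has a single production, so nothing to check there.

Conflict found: Predict set conflict for X': { 'd' }
The grammar is NOT LL(1).

Answer: No. Predict set conflict for X': { 'd' }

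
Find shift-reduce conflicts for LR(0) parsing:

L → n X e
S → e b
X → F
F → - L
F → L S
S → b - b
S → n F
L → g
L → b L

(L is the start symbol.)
Augment with L' → L and build the canonical LR(0) collection (I0 = CLOSURE({[L' → . L]}), then GOTO on every symbol after a dot until no new states appear). It has 20 states:
  I0: { [L → . b L], [L → . g], [L → . n X e], [L' → . L] }  — shift
  I1: { [L' → L .] }  — accept
  I2: { [L → . b L], [L → . g], [L → . n X e], [L → b . L] }  — shift
  I3: { [L → g .] }  — reduce
  I4: { [F → . - L], [F → . L S], [L → . b L], [L → . g], [L → . n X e], [L → n . X e], [X → . F] }  — shift
  I5: { [F → - . L], [L → . b L], [L → . g], [L → . n X e] }  — shift
  I6: { [X → F .] }  — reduce
  I7: { [F → L . S], [S → . b - b], [S → . e b], [S → . n F] }  — shift
  I8: { [L → n X . e] }  — shift
  I9: { [L → n X e .] }  — reduce
  I10: { [F → L S .] }  — reduce
  I11: { [S → b . - b] }  — shift
  I12: { [S → e . b] }  — shift
  I13: { [F → . - L], [F → . L S], [L → . b L], [L → . g], [L → . n X e], [S → n . F] }  — shift
  I14: { [S → n F .] }  — reduce
  I15: { [S → e b .] }  — reduce
  I16: { [S → b - . b] }  — shift
  I17: { [S → b - b .] }  — reduce
  I18: { [F → - L .] }  — reduce
  I19: { [L → b L .] }  — reduce

No state contains both a complete item and a shift item.

Answer: No shift-reduce conflicts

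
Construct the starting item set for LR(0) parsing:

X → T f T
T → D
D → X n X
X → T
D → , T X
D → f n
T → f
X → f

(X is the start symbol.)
First, augment the grammar with X' → X
I₀ = CLOSURE({ [X' → . X] }):
  [X' → . X] has the dot before X: add [X → . T f T], [X → . T], [X → . f]
  [X → . T f T] has the dot before T: add [T → . D], [T → . f]
  [T → . D] has the dot before D: add [D → . X n X], [D → . , T X], [D → . f n]
No further items can be added.

I₀ = { [D → . , T X], [D → . X n X], [D → . f n], [T → . D], [T → . f], [X → . T f T], [X → . T], [X → . f], [X' → . X] }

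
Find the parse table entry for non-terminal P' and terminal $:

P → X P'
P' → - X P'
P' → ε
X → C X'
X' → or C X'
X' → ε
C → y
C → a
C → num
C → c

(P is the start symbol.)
P' → ε

To find M[P', $], we find productions for P' where $ is in the predict set (PREDICT(N → α) = (FIRST(α) \ {ε}) ∪ (FOLLOW(N) if α ⇒* ε)).

Relevant sets:
  FOLLOW(P') = { $ }

P' → - X P': PREDICT = { '-' }
P' → ε: PREDICT = { $ }
  $ is in predict set, so this production goes in M[P', $]

M[P', $] = P' → ε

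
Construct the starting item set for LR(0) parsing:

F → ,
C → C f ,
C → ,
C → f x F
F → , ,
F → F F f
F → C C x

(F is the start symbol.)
First, augment the grammar with F' → F
I₀ = CLOSURE({ [F' → . F] }):
  [F' → . F] has the dot before F: add [F → . ,], [F → . , ,], [F → . F F f], [F → . C C x]
  [F → . C C x] has the dot before C: add [C → . C f ,], [C → . ,], [C → . f x F]
No further items can be added.

I₀ = { [C → . ,], [C → . C f ,], [C → . f x F], [F → . , ,], [F → . ,], [F → . C C x], [F → . F F f], [F' → . F] }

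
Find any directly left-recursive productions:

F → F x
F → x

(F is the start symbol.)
Yes, F is left-recursive

F → F x: LEFT RECURSIVE (starts with F)
F → x: starts with x

The grammar has direct left recursion on: F.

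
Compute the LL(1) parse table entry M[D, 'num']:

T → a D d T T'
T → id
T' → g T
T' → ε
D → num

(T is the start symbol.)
To find M[D, 'num'], we find productions for D where 'num' is in the predict set (PREDICT(N → α) = (FIRST(α) \ {ε}) ∪ (FOLLOW(N) if α ⇒* ε)).

D → num: PREDICT = { 'num' }
  'num' is in predict set, so this production goes in M[D, 'num']

M[D, 'num'] = D → num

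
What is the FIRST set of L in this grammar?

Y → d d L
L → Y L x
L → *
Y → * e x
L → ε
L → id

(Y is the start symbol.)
{ '*', 'd', 'id', ε }

FIRST sets of the other non-terminals involved (by the same procedure, iterated to a fixed point):
  FIRST(Y) = { '*', 'd' }

From L → Y L x:
  - Y is a non-terminal: add FIRST(Y) \ {ε} = { '*', 'd' }
    Y is not nullable, so stop
From L → *:
  - '*' is a terminal: add '*' and stop
From L → ε:
  - ε-production, so ε ∈ FIRST(L)
From L → id:
  - id is a terminal: add 'id' and stop

Collecting: FIRST(L) = { '*', 'd', 'id', ε }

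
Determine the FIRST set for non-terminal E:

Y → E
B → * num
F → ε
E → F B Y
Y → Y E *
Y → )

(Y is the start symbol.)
{ '*' }

To compute FIRST(E), examine every production with E on the left-hand side, reading each right-hand side left to right until a non-nullable symbol is reached.

FIRST sets of the other non-terminals involved (by the same procedure, iterated to a fixed point):
  FIRST(F) = { ε }
  FIRST(B) = { '*' }

From E → F B Y:
  - F is a non-terminal: add FIRST(F) \ {ε} = { }
    F is nullable, so continue to the next symbol
  - B is a non-terminal: add FIRST(B) \ {ε} = { '*' }
    B is not nullable, so stop

Collecting: FIRST(E) = { '*' }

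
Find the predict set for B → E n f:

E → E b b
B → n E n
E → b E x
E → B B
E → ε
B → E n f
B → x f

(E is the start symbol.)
{ 'b', 'n', 'x' }

PREDICT(B → E n f) = (FIRST(RHS) \ {ε}) ∪ (FOLLOW(B) if ε ∈ FIRST(RHS), i.e. RHS ⇒* ε)
FIRST(E) = { 'b', 'n', 'x', ε }
FIRST(E n f) = { 'b', 'n', 'x' }
ε ∉ FIRST(E n f), so FOLLOW(B) is not added.
PREDICT(B → E n f) = { 'b', 'n', 'x' }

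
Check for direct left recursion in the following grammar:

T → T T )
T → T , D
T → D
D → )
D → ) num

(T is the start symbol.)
Yes, T is left-recursive

Direct left recursion occurs when N → N α for some non-terminal N (the right-hand side begins with the left-hand side itself).

T → T T ): LEFT RECURSIVE (starts with T)
T → T , D: LEFT RECURSIVE (starts with T)
T → D: starts with D
D → ): starts with ')'
D → ) num: starts with ')'

The grammar has direct left recursion on: T.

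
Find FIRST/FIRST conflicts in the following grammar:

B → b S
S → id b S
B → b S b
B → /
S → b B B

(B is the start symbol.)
A FIRST/FIRST conflict occurs when two productions N → α and N → β for the same non-terminal have FIRST(α) ∩ FIRST(β) ≠ ∅ (with ε ∈ FIRST of a nullable right-hand side, so two nullable alternatives also conflict).

Productions for B:
  B → b S: FIRST = { 'b' }
  B → b S b: FIRST = { 'b' }
  B → /: FIRST = { '/' }
Productions for S:
  S → id b S: FIRST = { 'id' }
  S → b B B: FIRST = { 'b' }

Conflict for B: B → b S and B → b S b
  Overlap: { 'b' }

Answer: Yes. B → b S / B → b S b on { 'b' }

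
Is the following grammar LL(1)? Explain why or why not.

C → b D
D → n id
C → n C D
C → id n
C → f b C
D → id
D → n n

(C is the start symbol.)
No. Predict set conflict for D: { 'n' }

For C:
  PREDICT(C → b D) = { 'b' }
  PREDICT(C → n C D) = { 'n' }
  PREDICT(C → id n) = { 'id' }
  PREDICT(C → f b C) = { 'f' }
For D:
  PREDICT(D → n id) = { 'n' }
  PREDICT(D → id) = { 'id' }
  PREDICT(D → n n) = { 'n' }

Conflict found: Predict set conflict for D: { 'n' }
The grammar is NOT LL(1).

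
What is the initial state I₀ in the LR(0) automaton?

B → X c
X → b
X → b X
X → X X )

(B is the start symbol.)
{ [B → . X c], [B' → . B], [X → . X X )], [X → . b X], [X → . b] }

First, augment the grammar with B' → B
I₀ = CLOSURE({ [B' → . B] }):
  [B' → . B] has the dot before B: add [B → . X c]
  [B → . X c] has the dot before X: add [X → . b], [X → . b X], [X → . X X )]
No further items can be added.

I₀ = { [B → . X c], [B' → . B], [X → . X X )], [X → . b X], [X → . b] }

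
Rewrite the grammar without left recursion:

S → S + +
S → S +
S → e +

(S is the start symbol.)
S is directly left-recursive. The standard transformation for
  A → A α₁ | ... | A α_m | β₁ | ... | β_n
is
  A  → β₁ A' | ... | β_n A'
  A' → α₁ A' | ... | α_m A' | ε

S → e + becomes S → e + S'
S → S + + becomes S' → + + S'
S → S + becomes S' → + S'
Add S' → ε

Resulting grammar:
S → e + S'
S' → + + S'
S' → + S'
S' → ε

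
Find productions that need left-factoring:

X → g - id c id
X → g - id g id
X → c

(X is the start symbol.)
Left-factoring is needed when two productions for the same non-terminal
share a common prefix on the right-hand side.

Productions for X:
  X → g - id c id
  X → g - id g id
  X → c

Found common prefix 'g - id' in productions for X

Answer: Yes, X has productions with common prefix 'g - id'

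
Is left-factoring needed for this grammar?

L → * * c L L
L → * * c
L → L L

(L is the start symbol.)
Yes, L has productions with common prefix '* * c'

Left-factoring is needed when two productions for the same non-terminal
share a common prefix on the right-hand side.

Productions for L:
  L → * * c L L
  L → * * c
  L → L L

Found common prefix '* * c' in productions for L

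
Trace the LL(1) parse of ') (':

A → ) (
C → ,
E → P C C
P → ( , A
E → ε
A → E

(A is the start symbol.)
Stack is shown with the top on the left.

Stack  Input  Action
--------------------
A $    ) ( $  output A → ) (
) ( $  ) ( $  match ')'
( $    ( $    match '('
$      $      accept

The string is accepted.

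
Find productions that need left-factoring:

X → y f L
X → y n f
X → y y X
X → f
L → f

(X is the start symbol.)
Left-factoring is needed when two productions for the same non-terminal
share a common prefix on the right-hand side.

Productions for X:
  X → y f L
  X → y n f
  X → y y X
  X → f

Found common prefix 'y' in productions for X

Answer: Yes, X has productions with common prefix 'y'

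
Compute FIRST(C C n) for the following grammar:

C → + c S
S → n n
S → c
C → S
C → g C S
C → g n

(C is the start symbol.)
FIRST sets of the non-terminals involved (from the grammar, by fixed-point iteration):
  FIRST(C) = { '+', 'c', 'g', 'n' }

To compute FIRST(C C n), process the symbols left to right:
Symbol C is a non-terminal. Add FIRST(C) \ {ε} = { '+', 'c', 'g', 'n' }
C is not nullable (ε ∉ FIRST(C)), so stop here.
FIRST(C C n) = { '+', 'c', 'g', 'n' }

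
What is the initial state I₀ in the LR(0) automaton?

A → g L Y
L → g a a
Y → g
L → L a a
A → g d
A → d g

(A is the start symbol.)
{ [A → . d g], [A → . g L Y], [A → . g d], [A' → . A] }

First, augment the grammar with A' → A
I₀ = CLOSURE({ [A' → . A] }):
  [A' → . A] has the dot before A: add [A → . g L Y], [A → . g d], [A → . d g]
No further items can be added.

I₀ = { [A → . d g], [A → . g L Y], [A → . g d], [A' → . A] }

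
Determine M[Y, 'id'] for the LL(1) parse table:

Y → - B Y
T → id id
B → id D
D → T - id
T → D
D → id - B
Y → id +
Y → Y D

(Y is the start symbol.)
To find M[Y, 'id'], we find productions for Y where 'id' is in the predict set (PREDICT(N → α) = (FIRST(α) \ {ε}) ∪ (FOLLOW(N) if α ⇒* ε)).

Relevant sets:
  FIRST(Y) = { '-', 'id' }

Y → - B Y: PREDICT = { '-' }
Y → id +: PREDICT = { 'id' }
  'id' is in predict set, so this production goes in M[Y, 'id']
Y → Y D: PREDICT = { '-', 'id' }
  'id' is in predict set, so this production goes in M[Y, 'id']

M[Y, 'id'] = Y → id +, Y → Y D  (a multiply-defined cell — the grammar is not LL(1))

Answer: Y → id +, Y → Y D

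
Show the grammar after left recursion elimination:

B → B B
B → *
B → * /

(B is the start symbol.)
B → * B'
B → * / B'
B' → B B'
B' → ε

B is directly left-recursive. The standard transformation for
  A → A α₁ | ... | A α_m | β₁ | ... | β_n
is
  A  → β₁ A' | ... | β_n A'
  A' → α₁ A' | ... | α_m A' | ε

B → * becomes B → * B'
B → * / becomes B → * / B'
B → B B becomes B' → B B'
Add B' → ε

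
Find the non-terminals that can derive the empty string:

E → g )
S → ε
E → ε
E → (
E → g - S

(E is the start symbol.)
{ 'E', 'S' }

A non-terminal is nullable if it can derive ε (the empty string): either it has an ε-production, or it has a production whose right-hand side consists entirely of nullable non-terminals.

ε-productions: S → ε, E → ε
So S, E are immediately nullable.
Every non-terminal is now nullable.
Nullable = { 'E', 'S' }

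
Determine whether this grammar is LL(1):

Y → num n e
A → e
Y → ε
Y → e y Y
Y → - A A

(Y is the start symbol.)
Yes, the grammar is LL(1).

Relevant sets:
  FOLLOW(Y) = { $ }

For Y:
  PREDICT(Y → num n e) = { 'num' }
  PREDICT(Y → ε) = { $ }
  PREDICT(Y → e y Y) = { 'e' }
  PREDICT(Y → '-' A A) = { '-' }
A has a single production, so nothing to check there.

All predict sets are disjoint. The grammar IS LL(1).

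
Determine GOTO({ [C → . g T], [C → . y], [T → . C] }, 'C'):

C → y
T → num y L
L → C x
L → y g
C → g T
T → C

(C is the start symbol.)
GOTO(I, 'C') = CLOSURE({ [A → αX.β] : [A → α.Xβ] ∈ I, X = 'C' })

Items with dot before 'C', with the dot advanced:
  [T → . C] → [T → C .]
Closure adds nothing (no advanced item has the dot before a non-terminal).

GOTO = { [T → C .] }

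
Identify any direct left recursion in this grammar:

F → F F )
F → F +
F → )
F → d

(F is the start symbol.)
Direct left recursion occurs when N → N α for some non-terminal N (the right-hand side begins with the left-hand side itself).

F → F F ): LEFT RECURSIVE (starts with F)
F → F +: LEFT RECURSIVE (starts with F)
F → ): starts with ')'
F → d: starts with d

The grammar has direct left recursion on: F.

Answer: Yes, F is left-recursive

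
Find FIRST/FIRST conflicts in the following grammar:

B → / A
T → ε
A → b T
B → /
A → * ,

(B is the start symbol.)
Yes. B → '/' A / B → '/' on { '/' }

A FIRST/FIRST conflict occurs when two productions N → α and N → β for the same non-terminal have FIRST(α) ∩ FIRST(β) ≠ ∅ (with ε ∈ FIRST of a nullable right-hand side, so two nullable alternatives also conflict).

Productions for B:
  B → / A: FIRST = { '/' }
  B → /: FIRST = { '/' }
Productions for A:
  A → b T: FIRST = { 'b' }
  A → * ,: FIRST = { '*' }
T has only one production, so no FIRST/FIRST conflict is possible there.

Conflict for B: B → / A and B → /
  Overlap: { '/' }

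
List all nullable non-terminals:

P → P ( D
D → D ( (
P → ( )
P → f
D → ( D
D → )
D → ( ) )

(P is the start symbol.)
None

A non-terminal is nullable if it can derive ε (the empty string): either it has an ε-production, or it has a production whose right-hand side consists entirely of nullable non-terminals.

There are no ε-productions, so no non-terminal can derive ε.
No non-terminals are nullable.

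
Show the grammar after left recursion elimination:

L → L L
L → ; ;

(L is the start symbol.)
L is directly left-recursive. The standard transformation for
  A → A α₁ | ... | A α_m | β₁ | ... | β_n
is
  A  → β₁ A' | ... | β_n A'
  A' → α₁ A' | ... | α_m A' | ε

L → ; ; becomes L → ; ; L'
L → L L becomes L' → L L'
Add L' → ε

Resulting grammar:
L → ; ; L'
L' → L L'
L' → ε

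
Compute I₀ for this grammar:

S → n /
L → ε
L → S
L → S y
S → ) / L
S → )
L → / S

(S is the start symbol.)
{ [S → . ) / L], [S → . )], [S → . n /], [S' → . S] }

First, augment the grammar with S' → S
I₀ = CLOSURE({ [S' → . S] }):
  [S' → . S] has the dot before S: add [S → . n /], [S → . ) / L], [S → . )]
No further items can be added.

I₀ = { [S → . ) / L], [S → . )], [S → . n /], [S' → . S] }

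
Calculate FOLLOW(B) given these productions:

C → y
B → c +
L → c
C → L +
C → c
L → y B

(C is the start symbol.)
{ '+' }

To compute FOLLOW(B), find every occurrence of B on a right-hand side N → α B β: add FIRST(β) \ {ε}, and if β is empty or nullable also add FOLLOW(N). Iterate to a fixed point.

In L → y B: B is at the end, add FOLLOW(L)

The FOLLOW sets referred to above (computed the same way, to a fixed point):
  FOLLOW(L) = { '+' }

Taking the union: FOLLOW(B) = { '+' }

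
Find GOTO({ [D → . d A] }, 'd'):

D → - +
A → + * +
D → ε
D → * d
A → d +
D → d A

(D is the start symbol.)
GOTO(I, 'd') = CLOSURE({ [A → αX.β] : [A → α.Xβ] ∈ I, X = 'd' })

Items with dot before 'd', with the dot advanced:
  [D → . d A] → [D → d . A]
Closure of the advanced items:
  [D → d . A] has the dot before A: add [A → . + * +], [A → . d +]

GOTO = { [A → . + * +], [A → . d +], [D → d . A] }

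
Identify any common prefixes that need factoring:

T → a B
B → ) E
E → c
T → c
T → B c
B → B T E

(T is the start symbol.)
No, left-factoring is not needed

Left-factoring is needed when two productions for the same non-terminal
share a common prefix on the right-hand side.

Productions for T:
  T → a B
  T → c
  T → B c
Productions for B:
  B → ) E
  B → B T E

No common prefixes found.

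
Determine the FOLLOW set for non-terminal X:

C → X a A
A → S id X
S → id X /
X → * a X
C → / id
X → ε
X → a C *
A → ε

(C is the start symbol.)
To compute FOLLOW(X), find every occurrence of X on a right-hand side N → α X β: add FIRST(β) \ {ε}, and if β is empty or nullable also add FOLLOW(N). Iterate to a fixed point.

In C → X a A: X is followed by a A, add FIRST(a A) \ {ε} = { 'a' }
In A → S id X: X is at the end, add FOLLOW(A)
In S → id X /: X is followed by '/', add FIRST('/') \ {ε} = { '/' }
In X → * a X: X is at the end; this adds FOLLOW(X) to itself — nothing new

The FOLLOW sets referred to above (computed the same way, to a fixed point):
  FOLLOW(A) = { $, '*' }

Taking the union: FOLLOW(X) = { $, '*', '/', 'a' }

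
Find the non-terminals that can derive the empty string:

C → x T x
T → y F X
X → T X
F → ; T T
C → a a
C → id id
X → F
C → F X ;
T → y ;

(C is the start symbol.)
There are no ε-productions, so no non-terminal can derive ε.
No non-terminals are nullable.

Answer: None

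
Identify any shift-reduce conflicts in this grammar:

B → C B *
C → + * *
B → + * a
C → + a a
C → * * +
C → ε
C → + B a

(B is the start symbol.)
Augment with B' → B and build the canonical LR(0) collection (I0 = CLOSURE({[B' → . B]}), then GOTO on every symbol after a dot until no new states appear). It has 16 states:
  I0: { [B → . + * a], [B → . C B *], [B' → . B], [C → . * * +], [C → . + * *], [C → . + B a], [C → . + a a], [C → .] }  — shift, reduce
  I1: { [C → * . * +] }  — shift
  I2: { [B → + . * a], [B → . + * a], [B → . C B *], [C → + . * *], [C → + . B a], [C → + . a a], [C → . * * +], [C → . + * *], [C → . + B a], [C → . + a a], [C → .] }  — shift, reduce
  I3: { [B' → B .] }  — accept
  I4: { [B → . + * a], [B → . C B *], [B → C . B *], [C → . * * +], [C → . + * *], [C → . + B a], [C → . + a a], [C → .] }  — shift, reduce
  I5: { [B → C B . *] }  — shift
  I6: { [B → C B * .] }  — reduce
  I7: { [B → + * . a], [C → * . * +], [C → + * . *] }  — shift
  I8: { [C → + B . a] }  — shift
  I9: { [C → + a . a] }  — shift
  I10: { [C → + a a .] }  — reduce
  I11: { [C → + B a .] }  — reduce
  I12: { [C → * * . +], [C → + * * .] }  — shift, reduce
  I13: { [B → + * a .] }  — reduce
  I14: { [C → * * + .] }  — reduce
  I15: { [C → * * . +] }  — shift

I0 contains reduce item [C → .] and shift items [B → . + * a], [C → . * * +], [C → . + * *], [C → . + B a], [C → . + a a] — shift-reduce conflict.
I2 contains reduce item [C → .] and shift items [B → . + * a], [B → + . * a], [C → . * * +], [C → . + * *], [C → + . * *], [C → . + B a], [C → . + a a], [C → + . a a] — shift-reduce conflict.
I4 contains reduce item [C → .] and shift items [B → . + * a], [C → . * * +], [C → . + * *], [C → . + B a], [C → . + a a] — shift-reduce conflict.
I12 contains reduce item [C → + * * .] and shift item [C → * * . +] — shift-reduce conflict.

Answer: Yes — I0: [C → .] vs [B → . + * a]; I2: [C → .] vs [B → . + * a]; I4: [C → .] vs [B → . + * a]; I12: [C → + * * .] vs [C → * * . +]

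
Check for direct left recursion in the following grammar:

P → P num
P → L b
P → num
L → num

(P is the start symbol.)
Yes, P is left-recursive

Direct left recursion occurs when N → N α for some non-terminal N (the right-hand side begins with the left-hand side itself).

P → P num: LEFT RECURSIVE (starts with P)
P → L b: starts with L
P → num: starts with num
L → num: starts with num

The grammar has direct left recursion on: P.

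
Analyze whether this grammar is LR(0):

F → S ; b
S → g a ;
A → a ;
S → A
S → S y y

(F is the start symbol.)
A grammar is LR(0) if no state in the canonical LR(0) collection has:
  - both a shift item (dot before a terminal) and a complete item (shift-reduce conflict), or
  - two or more complete items (reduce-reduce conflict; the accept item [F' → F .] counts as a complete item here).

Augment with F' → F and build the canonical LR(0) collection (I0 = CLOSURE({[F' → . F]}), then GOTO on every symbol after a dot until no new states appear). It has 13 states:
  I0: { [A → . a ;], [F → . S ; b], [F' → . F], [S → . A], [S → . S y y], [S → . g a ;] }  — shift
  I1: { [S → A .] }  — reduce
  I2: { [F' → F .] }  — accept
  I3: { [F → S . ; b], [S → S . y y] }  — shift
  I4: { [A → a . ;] }  — shift
  I5: { [S → g . a ;] }  — shift
  I6: { [S → g a . ;] }  — shift
  I7: { [S → g a ; .] }  — reduce
  I8: { [A → a ; .] }  — reduce
  I9: { [F → S ; . b] }  — shift
  I10: { [S → S y . y] }  — shift
  I11: { [S → S y y .] }  — reduce
  I12: { [F → S ; b .] }  — reduce

Every state is either a pure shift/goto state or contains exactly one complete item and nothing to shift — no conflicts. The grammar is LR(0).

Answer: Yes, the grammar is LR(0)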